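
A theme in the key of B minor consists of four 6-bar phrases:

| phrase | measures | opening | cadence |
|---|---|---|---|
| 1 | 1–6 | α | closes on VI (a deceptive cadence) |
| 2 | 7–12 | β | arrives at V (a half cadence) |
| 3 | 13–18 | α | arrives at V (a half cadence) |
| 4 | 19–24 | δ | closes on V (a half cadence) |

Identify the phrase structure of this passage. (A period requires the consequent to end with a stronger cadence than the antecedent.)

phrase group

Phrase 4 ends with a half cadence, no stronger than phrase 2's half cadence, so the four phrases do not form a double period; nor do phrases 3–4 duplicate 1–2, so it is not a repeated period. With no phrase reaching a conclusive cadence, the passage is a phrase group.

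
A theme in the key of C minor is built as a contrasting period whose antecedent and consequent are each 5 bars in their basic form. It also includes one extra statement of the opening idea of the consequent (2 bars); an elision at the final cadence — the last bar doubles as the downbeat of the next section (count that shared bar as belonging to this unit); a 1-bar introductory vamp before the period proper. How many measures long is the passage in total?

13 measures

Basic contrasting period: 5 + 5 = 10 bars.
10 (basic form) + 2 (extra statement) + 1 (introduction) = 13.
The elision shares a bar with the next section but does not change this unit's count.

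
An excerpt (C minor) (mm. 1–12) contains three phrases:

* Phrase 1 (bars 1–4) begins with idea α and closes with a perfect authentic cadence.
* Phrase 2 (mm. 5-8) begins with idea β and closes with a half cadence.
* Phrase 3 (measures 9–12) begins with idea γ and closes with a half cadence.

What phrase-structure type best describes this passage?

The final phrase closes with a half cadence, which is not stronger than the preceding half cadence; the 3 phrases lack an overall antecedent–consequent design and so form a phrase group.

phrase group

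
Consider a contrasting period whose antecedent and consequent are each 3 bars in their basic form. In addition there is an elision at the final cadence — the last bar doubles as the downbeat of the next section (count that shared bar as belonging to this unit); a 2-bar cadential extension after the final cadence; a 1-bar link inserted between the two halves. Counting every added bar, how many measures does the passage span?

9 measures

Basic contrasting period: 3 + 3 = 6 bars.
6 (basic form) + 2 (cadential extension) + 1 (link) = 9.
The elision shares a bar with the next section but does not change this unit's count.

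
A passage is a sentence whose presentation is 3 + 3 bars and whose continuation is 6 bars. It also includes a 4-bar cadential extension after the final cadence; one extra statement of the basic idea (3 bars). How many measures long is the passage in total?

Basic sentence: 3 + 3 + 6 = 12 bars.
12 (basic form) + 4 (cadential extension) + 3 (extra statement) = 19.

19 measures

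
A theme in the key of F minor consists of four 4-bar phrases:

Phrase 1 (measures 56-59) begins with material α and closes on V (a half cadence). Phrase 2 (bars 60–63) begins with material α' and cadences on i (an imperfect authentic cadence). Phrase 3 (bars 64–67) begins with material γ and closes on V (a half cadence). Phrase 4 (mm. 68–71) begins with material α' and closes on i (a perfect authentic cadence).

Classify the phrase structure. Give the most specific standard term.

Four phrases in two halves: the first half (mm. 56–63) ends with an imperfect authentic cadence, the second (measures 64–71) with a perfect authentic cadence — a large antecedent–consequent pair, i.e. a double period.
Phrase 3 begins with different material from phrase 1, making it contrasting.

contrasting double period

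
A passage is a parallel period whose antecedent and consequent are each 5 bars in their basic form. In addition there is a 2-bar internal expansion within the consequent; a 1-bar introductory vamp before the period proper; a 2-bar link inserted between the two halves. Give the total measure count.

Basic parallel period: 5 + 5 = 10 bars.
10 (basic form) + 2 (internal expansion) + 1 (introduction) + 2 (link) = 15.

15 measures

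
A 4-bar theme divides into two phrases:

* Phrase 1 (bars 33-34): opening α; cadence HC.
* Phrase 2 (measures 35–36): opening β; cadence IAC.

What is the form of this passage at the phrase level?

Phrase 1 ends with a half cadence (weaker) and phrase 2 with an imperfect authentic cadence (stronger): antecedent + consequent = a period.
The two phrases open with different material (α / β), so the period is contrasting.

contrasting period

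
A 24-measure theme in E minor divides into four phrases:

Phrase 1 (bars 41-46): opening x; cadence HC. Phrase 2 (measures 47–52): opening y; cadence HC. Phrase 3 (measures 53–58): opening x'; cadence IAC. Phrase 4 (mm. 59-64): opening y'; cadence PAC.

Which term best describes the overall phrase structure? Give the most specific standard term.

Four phrases in two halves: the first half (bars 41-52) ends with a half cadence, the second (bars 53–64) with a perfect authentic cadence — a large antecedent–consequent pair, i.e. a double period.
Phrase 3 begins with the same material as phrase 1, making it parallel.

parallel double period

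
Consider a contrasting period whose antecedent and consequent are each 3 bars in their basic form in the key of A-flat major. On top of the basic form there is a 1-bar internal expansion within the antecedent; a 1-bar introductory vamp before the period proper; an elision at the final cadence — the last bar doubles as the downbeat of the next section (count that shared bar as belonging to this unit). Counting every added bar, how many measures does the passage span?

8 measures

Basic contrasting period: 3 + 3 = 6 bars.
6 (basic form) + 1 (internal expansion) + 1 (introduction) = 8.
The elision shares a bar with the next section but does not change this unit's count.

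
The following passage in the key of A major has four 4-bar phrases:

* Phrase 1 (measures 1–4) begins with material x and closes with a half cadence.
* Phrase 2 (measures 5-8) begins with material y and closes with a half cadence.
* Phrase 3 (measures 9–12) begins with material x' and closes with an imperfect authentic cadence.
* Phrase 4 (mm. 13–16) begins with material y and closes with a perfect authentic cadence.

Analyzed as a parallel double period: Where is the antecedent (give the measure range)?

measures 1–8

In a double period the four phrases pair into a large antecedent (phrases 1–2, ending half cadence) and a large consequent (phrases 3–4, ending perfect authentic cadence). The antecedent spans mm. 1-8.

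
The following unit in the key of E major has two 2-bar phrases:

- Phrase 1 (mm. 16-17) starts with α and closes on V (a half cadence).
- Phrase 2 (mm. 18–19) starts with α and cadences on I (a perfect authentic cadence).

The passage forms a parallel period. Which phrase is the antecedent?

The phrase ending with the weaker cadence (half cadence) is the antecedent; the one ending more conclusively (perfect authentic cadence) is the consequent. The antecedent is phrase 1.

phrase 1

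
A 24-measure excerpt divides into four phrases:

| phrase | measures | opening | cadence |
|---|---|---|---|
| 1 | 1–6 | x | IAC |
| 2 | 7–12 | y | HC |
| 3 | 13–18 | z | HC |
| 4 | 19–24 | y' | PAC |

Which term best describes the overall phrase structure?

contrasting double period

Four phrases in two halves: the first half (mm. 1–12) ends with a half cadence, the second (measures 13-24) with a perfect authentic cadence — a large antecedent–consequent pair, i.e. a double period.
Phrase 3 begins with different material from phrase 1, making it contrasting.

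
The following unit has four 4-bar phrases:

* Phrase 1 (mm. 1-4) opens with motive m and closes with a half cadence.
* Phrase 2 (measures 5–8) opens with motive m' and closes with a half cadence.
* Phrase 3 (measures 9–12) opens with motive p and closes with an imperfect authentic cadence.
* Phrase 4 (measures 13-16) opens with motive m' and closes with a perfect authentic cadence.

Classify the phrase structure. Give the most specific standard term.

contrasting double period

Four phrases in two halves: the first half (mm. 1–8) ends with a half cadence, the second (bars 9–16) with a perfect authentic cadence — a large antecedent–consequent pair, i.e. a double period.
Phrase 3 begins with different material from phrase 1, making it contrasting.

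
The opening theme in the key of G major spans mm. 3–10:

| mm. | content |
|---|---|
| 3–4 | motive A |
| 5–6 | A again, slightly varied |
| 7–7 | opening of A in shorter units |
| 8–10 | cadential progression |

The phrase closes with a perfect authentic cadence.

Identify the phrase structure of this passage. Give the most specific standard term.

Basic idea (mm. 3–4) + its repetition (measures 5–6) form the presentation; fragmentation and cadence (bars 7–10) form the continuation — the 8-bar whole is a sentence.

sentence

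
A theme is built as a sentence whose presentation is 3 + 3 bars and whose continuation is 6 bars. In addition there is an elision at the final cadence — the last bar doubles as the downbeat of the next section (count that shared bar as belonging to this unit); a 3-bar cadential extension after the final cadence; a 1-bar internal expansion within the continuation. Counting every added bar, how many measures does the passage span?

Basic sentence: 3 + 3 + 6 = 12 bars.
12 (basic form) + 3 (cadential extension) + 1 (internal expansion) = 16.
The elision shares a bar with the next section but does not change this unit's count.

16 measures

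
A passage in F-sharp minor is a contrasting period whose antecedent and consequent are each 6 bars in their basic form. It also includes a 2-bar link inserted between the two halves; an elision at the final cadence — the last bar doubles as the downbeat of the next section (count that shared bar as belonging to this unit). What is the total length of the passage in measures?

14 measures

Basic contrasting period: 6 + 6 = 12 bars.
12 (basic form) + 2 (link) = 14.
The elision shares a bar with the next section but does not change this unit's count.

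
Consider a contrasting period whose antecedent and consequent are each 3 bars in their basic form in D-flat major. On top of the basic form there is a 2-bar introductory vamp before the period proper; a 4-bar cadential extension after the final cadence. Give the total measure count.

Basic contrasting period: 3 + 3 = 6 bars.
6 (basic form) + 2 (introduction) + 4 (cadential extension) = 12.

12 measures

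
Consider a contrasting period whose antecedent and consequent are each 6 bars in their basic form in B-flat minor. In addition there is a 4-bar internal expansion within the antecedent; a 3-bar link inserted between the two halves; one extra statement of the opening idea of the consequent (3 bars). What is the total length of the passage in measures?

22 measures

Basic contrasting period: 6 + 6 = 12 bars.
12 (basic form) + 4 (internal expansion) + 3 (link) + 3 (extra statement) = 22.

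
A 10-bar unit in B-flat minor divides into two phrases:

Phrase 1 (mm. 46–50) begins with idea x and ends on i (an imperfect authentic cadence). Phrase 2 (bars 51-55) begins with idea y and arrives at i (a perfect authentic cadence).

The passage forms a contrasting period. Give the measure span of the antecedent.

The phrase ending with the weaker cadence (imperfect authentic cadence) is the antecedent; the one ending more conclusively (perfect authentic cadence) is the consequent. The antecedent is measures 46–50.

measures 46–50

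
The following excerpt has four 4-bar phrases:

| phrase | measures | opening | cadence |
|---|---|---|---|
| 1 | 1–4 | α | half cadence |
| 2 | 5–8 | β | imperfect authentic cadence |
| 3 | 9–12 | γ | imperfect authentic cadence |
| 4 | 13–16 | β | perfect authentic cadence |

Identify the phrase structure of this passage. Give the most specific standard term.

Four phrases in two halves: the first half (measures 1–8) ends with an imperfect authentic cadence, the second (mm. 9–16) with a perfect authentic cadence — a large antecedent–consequent pair, i.e. a double period.
Phrase 3 begins with different material from phrase 1, making it contrasting.

contrasting double period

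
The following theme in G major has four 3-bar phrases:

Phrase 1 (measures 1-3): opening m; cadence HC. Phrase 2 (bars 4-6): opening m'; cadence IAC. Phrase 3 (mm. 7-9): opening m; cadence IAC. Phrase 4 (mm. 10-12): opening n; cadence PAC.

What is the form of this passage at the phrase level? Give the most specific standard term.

Four phrases in two halves: the first half (bars 1-6) ends with an imperfect authentic cadence, the second (measures 7–12) with a perfect authentic cadence — a large antecedent–consequent pair, i.e. a double period.
Phrase 3 begins with the same material as phrase 1, making it parallel.

parallel double period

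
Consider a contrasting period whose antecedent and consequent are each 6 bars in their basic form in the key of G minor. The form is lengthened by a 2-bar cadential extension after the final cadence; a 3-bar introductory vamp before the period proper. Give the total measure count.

17 measures

Basic contrasting period: 6 + 6 = 12 bars.
12 (basic form) + 2 (cadential extension) + 3 (introduction) = 17.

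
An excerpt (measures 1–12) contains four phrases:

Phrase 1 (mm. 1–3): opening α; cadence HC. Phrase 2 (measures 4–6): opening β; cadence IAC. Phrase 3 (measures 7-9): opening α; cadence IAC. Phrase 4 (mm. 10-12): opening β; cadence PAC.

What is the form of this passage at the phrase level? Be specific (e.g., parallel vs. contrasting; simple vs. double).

parallel double period

Four phrases in two halves: the first half (mm. 1-6) ends with an imperfect authentic cadence, the second (mm. 7-12) with a perfect authentic cadence — a large antecedent–consequent pair, i.e. a double period.
Phrase 3 begins with the same material as phrase 1, making it parallel.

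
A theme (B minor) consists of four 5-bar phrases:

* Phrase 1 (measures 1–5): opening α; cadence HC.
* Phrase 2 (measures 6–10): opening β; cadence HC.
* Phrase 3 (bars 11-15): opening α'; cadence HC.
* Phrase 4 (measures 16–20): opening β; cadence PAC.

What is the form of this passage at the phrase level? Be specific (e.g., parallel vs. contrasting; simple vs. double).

parallel double period

Four phrases in two halves: the first half (mm. 1–10) ends with a half cadence, the second (mm. 11–20) with a perfect authentic cadence — a large antecedent–consequent pair, i.e. a double period.
Phrase 3 begins with the same material as phrase 1, making it parallel.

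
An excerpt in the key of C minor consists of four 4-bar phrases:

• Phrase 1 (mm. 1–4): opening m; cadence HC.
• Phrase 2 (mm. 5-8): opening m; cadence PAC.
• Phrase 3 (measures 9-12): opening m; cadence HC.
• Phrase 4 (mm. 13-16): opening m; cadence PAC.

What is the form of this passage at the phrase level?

repeated period

The cadence pattern HC–PAC–HC–PAC is weak–strong twice, and phrases 3–4 restate phrases 1–2: a period heard twice, not a double period (which would end weakly at phrase 2).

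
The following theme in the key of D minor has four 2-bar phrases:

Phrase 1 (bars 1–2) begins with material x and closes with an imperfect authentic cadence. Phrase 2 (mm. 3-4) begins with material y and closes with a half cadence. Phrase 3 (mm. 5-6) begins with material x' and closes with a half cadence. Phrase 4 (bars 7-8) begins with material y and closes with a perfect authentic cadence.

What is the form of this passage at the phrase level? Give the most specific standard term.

parallel double period

Four phrases in two halves: the first half (mm. 1–4) ends with a half cadence, the second (mm. 5–8) with a perfect authentic cadence — a large antecedent–consequent pair, i.e. a double period.
Phrase 3 begins with the same material as phrase 1, making it parallel.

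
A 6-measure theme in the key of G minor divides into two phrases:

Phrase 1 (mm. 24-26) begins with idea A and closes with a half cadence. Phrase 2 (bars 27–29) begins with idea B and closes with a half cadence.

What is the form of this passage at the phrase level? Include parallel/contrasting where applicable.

phrase group

The second phrase closes with a half cadence, which is not stronger than the first phrase's half cadence; without a weak→strong cadential pair there is no antecedent–consequent relationship, so this is a phrase group rather than a period.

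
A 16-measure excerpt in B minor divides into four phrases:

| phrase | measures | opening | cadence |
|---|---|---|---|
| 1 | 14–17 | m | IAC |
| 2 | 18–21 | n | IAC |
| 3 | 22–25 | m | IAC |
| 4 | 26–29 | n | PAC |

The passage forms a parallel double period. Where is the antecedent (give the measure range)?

In a double period the four phrases pair into a large antecedent (phrases 1–2, ending imperfect authentic cadence) and a large consequent (phrases 3–4, ending perfect authentic cadence). The antecedent spans measures 14–21.

measures 14–21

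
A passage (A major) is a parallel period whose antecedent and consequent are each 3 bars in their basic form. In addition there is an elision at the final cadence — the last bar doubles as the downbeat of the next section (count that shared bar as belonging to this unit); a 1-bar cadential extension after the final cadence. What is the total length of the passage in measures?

7 measures

Basic parallel period: 3 + 3 = 6 bars.
6 (basic form) + 1 (cadential extension) = 7.
The elision shares a bar with the next section but does not change this unit's count.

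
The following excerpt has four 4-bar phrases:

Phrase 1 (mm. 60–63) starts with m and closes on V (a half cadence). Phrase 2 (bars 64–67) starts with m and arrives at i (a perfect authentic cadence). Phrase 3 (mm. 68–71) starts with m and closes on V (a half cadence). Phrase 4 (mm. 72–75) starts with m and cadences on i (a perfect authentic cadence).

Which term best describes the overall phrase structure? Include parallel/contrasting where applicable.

repeated period

The cadence pattern HC–PAC–HC–PAC is weak–strong twice, and phrases 3–4 restate phrases 1–2: a period heard twice, not a double period (which would end weakly at phrase 2).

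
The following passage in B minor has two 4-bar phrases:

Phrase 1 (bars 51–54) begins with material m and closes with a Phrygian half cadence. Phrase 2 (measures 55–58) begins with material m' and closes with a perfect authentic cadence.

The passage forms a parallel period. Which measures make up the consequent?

measures 55–58

The antecedent is the phrase ending with the weaker cadence (Phrygian half cadence, phrase 1) and the consequent the one ending more conclusively (perfect authentic cadence, phrase 2); the consequent is bars 55–58.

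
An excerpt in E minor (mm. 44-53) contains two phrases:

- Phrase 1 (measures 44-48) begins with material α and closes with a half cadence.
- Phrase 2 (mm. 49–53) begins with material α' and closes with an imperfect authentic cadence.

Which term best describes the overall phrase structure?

parallel period

Phrase 1 ends with a half cadence (weaker) and phrase 2 with an imperfect authentic cadence (stronger): antecedent + consequent = a period.
The two phrases open with the same material (α / α'), so the period is parallel.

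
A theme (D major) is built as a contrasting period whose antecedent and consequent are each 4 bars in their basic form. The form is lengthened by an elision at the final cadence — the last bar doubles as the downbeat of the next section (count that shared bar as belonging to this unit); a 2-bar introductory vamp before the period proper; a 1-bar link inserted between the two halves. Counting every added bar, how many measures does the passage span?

11 measures

Basic contrasting period: 4 + 4 = 8 bars.
8 (basic form) + 2 (introduction) + 1 (link) = 11.
The elision shares a bar with the next section but does not change this unit's count.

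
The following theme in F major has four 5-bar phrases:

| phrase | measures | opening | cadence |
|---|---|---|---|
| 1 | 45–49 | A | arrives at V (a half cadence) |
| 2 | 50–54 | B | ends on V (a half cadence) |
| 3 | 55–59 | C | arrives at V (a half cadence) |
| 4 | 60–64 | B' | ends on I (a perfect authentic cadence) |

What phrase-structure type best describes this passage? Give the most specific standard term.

contrasting double period

Four phrases in two halves: the first half (mm. 45–54) ends with a half cadence, the second (bars 55–64) with a perfect authentic cadence — a large antecedent–consequent pair, i.e. a double period.
Phrase 3 begins with different material from phrase 1, making it contrasting.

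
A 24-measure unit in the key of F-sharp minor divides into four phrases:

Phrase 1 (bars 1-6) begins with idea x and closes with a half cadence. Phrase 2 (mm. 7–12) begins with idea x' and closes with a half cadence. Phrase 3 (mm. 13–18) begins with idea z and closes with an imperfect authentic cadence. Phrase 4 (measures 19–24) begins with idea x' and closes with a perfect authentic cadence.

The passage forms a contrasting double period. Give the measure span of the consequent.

measures 13–24

In a double period the four phrases pair into a large antecedent (phrases 1–2, ending half cadence) and a large consequent (phrases 3–4, ending perfect authentic cadence). The consequent spans bars 13-24.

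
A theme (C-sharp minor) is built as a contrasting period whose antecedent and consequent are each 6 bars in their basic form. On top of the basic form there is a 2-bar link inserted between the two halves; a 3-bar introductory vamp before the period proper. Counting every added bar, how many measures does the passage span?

Basic contrasting period: 6 + 6 = 12 bars.
12 (basic form) + 2 (link) + 3 (introduction) = 17.

17 measures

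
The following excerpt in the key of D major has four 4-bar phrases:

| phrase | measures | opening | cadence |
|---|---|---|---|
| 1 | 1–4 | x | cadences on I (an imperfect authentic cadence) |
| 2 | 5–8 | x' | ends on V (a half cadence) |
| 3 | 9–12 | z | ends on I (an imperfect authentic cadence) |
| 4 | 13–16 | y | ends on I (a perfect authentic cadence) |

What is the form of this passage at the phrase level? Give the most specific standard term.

Four phrases in two halves: the first half (measures 1–8) ends with a half cadence, the second (measures 9-16) with a perfect authentic cadence — a large antecedent–consequent pair, i.e. a double period.
Phrase 3 begins with different material from phrase 1, making it contrasting.

contrasting double period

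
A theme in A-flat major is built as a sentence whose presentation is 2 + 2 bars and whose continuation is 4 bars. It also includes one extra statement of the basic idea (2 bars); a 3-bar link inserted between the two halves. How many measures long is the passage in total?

13 measures

Basic sentence: 2 + 2 + 4 = 8 bars.
8 (basic form) + 2 (extra statement) + 3 (link) = 13.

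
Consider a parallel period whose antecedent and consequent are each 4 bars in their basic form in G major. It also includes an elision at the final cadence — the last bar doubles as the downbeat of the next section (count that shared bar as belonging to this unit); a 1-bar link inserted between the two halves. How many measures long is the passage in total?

9 measures

Basic parallel period: 4 + 4 = 8 bars.
8 (basic form) + 1 (link) = 9.
The elision shares a bar with the next section but does not change this unit's count.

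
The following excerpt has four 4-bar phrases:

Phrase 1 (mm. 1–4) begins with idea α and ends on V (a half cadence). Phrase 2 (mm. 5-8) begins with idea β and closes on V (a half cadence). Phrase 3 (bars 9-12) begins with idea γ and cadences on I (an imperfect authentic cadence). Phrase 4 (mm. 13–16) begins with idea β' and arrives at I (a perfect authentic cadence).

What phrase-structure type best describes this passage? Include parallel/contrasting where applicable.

contrasting double period

Four phrases in two halves: the first half (measures 1–8) ends with a half cadence, the second (mm. 9-16) with a perfect authentic cadence — a large antecedent–consequent pair, i.e. a double period.
Phrase 3 begins with different material from phrase 1, making it contrasting.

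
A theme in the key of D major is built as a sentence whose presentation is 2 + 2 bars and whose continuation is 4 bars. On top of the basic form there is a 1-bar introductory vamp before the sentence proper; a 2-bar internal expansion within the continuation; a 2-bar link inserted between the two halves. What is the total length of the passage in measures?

Basic sentence: 2 + 2 + 4 = 8 bars.
8 (basic form) + 1 (introduction) + 2 (internal expansion) + 2 (link) = 13.

13 measures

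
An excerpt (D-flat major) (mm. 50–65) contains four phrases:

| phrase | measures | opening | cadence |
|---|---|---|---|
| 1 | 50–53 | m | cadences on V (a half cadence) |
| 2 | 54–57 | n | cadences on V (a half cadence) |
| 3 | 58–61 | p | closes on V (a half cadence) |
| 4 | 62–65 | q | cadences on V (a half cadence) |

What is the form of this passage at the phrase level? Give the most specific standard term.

phrase group

Phrase 4 ends with a half cadence, no stronger than phrase 2's half cadence, so the four phrases do not form a double period; nor do phrases 3–4 duplicate 1–2, so it is not a repeated period. With no phrase reaching a conclusive cadence, the passage is a phrase group.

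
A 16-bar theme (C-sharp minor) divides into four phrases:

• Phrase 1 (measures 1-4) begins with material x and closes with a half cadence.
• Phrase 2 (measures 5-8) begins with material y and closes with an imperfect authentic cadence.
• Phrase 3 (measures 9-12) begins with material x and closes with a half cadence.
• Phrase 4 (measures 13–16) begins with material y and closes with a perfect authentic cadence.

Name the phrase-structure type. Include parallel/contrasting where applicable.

parallel double period

Four phrases in two halves: the first half (bars 1–8) ends with an imperfect authentic cadence, the second (measures 9–16) with a perfect authentic cadence — a large antecedent–consequent pair, i.e. a double period.
Phrase 3 begins with the same material as phrase 1, making it parallel.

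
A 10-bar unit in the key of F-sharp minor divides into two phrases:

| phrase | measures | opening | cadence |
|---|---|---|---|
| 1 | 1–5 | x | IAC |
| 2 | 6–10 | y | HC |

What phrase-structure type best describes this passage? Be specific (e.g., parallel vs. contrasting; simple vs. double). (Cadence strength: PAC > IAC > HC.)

The second phrase closes with a half cadence, which is not stronger than the first phrase's imperfect authentic cadence; without a weak→strong cadential pair there is no antecedent–consequent relationship, so this is a phrase group rather than a period.

phrase group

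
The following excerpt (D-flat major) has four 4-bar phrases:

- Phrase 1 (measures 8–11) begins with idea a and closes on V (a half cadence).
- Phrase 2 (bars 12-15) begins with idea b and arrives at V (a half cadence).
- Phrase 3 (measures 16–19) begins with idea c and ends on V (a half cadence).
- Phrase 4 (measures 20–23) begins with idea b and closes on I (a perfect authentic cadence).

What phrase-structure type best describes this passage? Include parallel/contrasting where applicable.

Four phrases in two halves: the first half (measures 8–15) ends with a half cadence, the second (mm. 16–23) with a perfect authentic cadence — a large antecedent–consequent pair, i.e. a double period.
Phrase 3 begins with different material from phrase 1, making it contrasting.

contrasting double period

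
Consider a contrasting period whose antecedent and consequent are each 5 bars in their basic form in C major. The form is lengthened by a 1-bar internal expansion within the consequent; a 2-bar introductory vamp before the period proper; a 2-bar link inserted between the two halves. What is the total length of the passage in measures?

Basic contrasting period: 5 + 5 = 10 bars.
10 (basic form) + 1 (internal expansion) + 2 (introduction) + 2 (link) = 15.

15 measures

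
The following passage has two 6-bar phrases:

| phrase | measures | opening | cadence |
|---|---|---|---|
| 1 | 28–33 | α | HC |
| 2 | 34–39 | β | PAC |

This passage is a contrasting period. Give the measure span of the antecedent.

The antecedent is the phrase ending with the weaker cadence (half cadence, phrase 1) and the consequent the one ending more conclusively (perfect authentic cadence, phrase 2); the antecedent is bars 28–33.

measures 28–33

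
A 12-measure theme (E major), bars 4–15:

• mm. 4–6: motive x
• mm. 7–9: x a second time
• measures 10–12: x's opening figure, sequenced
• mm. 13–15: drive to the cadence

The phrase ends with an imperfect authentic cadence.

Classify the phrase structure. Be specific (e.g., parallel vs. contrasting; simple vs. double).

Basic idea (mm. 4–6) + its repetition (measures 7–9) form the presentation; fragmentation and cadence (measures 10–15) form the continuation — the 12-bar whole is a sentence.

sentence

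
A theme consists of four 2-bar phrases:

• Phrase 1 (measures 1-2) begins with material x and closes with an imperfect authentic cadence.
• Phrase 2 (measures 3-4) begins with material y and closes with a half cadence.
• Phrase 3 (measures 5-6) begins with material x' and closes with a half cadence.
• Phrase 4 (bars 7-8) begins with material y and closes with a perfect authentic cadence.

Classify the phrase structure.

parallel double period

Four phrases in two halves: the first half (measures 1–4) ends with a half cadence, the second (mm. 5–8) with a perfect authentic cadence — a large antecedent–consequent pair, i.e. a double period.
Phrase 3 begins with the same material as phrase 1, making it parallel.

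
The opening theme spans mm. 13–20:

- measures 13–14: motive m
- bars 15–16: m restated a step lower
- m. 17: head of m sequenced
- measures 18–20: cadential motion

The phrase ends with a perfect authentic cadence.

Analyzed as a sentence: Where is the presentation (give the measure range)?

measures 13–16

The presentation of a sentence is the basic idea (measures 13-14) plus its repetition (bars 15–16); the presentation is therefore mm. 13–16.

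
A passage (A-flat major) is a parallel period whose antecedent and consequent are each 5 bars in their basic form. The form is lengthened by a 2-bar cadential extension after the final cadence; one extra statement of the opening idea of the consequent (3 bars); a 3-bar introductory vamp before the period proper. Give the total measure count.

18 measures

Basic parallel period: 5 + 5 = 10 bars.
10 (basic form) + 2 (cadential extension) + 3 (extra statement) + 3 (introduction) = 18.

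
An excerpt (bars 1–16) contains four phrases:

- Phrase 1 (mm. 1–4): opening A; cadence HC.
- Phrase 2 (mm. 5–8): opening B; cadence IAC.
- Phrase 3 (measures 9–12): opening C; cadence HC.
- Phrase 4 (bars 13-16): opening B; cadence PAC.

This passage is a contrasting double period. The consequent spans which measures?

In a double period the four phrases pair into a large antecedent (phrases 1–2, ending imperfect authentic cadence) and a large consequent (phrases 3–4, ending perfect authentic cadence). The consequent spans mm. 9-16.

measures 9–16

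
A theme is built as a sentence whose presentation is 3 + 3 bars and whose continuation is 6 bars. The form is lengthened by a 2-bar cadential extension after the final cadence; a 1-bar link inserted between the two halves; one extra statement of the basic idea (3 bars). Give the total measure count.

18 measures

Basic sentence: 3 + 3 + 6 = 12 bars.
12 (basic form) + 2 (cadential extension) + 1 (link) + 3 (extra statement) = 18.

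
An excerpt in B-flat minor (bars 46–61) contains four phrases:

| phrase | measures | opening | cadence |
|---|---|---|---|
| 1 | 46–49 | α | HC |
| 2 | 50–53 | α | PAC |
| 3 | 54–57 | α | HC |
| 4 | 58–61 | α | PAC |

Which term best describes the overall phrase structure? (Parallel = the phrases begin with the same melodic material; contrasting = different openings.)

The cadence pattern HC–PAC–HC–PAC is weak–strong twice, and phrases 3–4 restate phrases 1–2: a period heard twice, not a double period (which would end weakly at phrase 2).

repeated period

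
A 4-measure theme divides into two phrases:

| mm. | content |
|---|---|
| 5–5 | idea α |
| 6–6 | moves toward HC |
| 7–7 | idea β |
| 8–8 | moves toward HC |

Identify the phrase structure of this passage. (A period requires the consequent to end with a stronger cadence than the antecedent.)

The second phrase closes with a half cadence, which is not stronger than the first phrase's half cadence; without a weak→strong cadential pair there is no antecedent–consequent relationship, so this is a phrase group rather than a period.

phrase group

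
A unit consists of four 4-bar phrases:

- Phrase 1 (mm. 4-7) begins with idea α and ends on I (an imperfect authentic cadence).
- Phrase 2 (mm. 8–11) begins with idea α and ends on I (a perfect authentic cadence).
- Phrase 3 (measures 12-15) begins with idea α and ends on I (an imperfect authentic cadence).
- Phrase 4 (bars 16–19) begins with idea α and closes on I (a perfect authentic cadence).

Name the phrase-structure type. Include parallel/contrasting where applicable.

repeated period

The cadence pattern IAC–PAC–IAC–PAC is weak–strong twice, and phrases 3–4 restate phrases 1–2: a period heard twice, not a double period (which would end weakly at phrase 2).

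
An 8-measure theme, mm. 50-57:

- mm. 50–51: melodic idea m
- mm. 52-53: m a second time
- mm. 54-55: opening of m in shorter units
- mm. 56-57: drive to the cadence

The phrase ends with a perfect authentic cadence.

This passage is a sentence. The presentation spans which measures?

measures 50–53

The presentation of a sentence is the basic idea (mm. 50–51) plus its repetition (mm. 52-53); the presentation is therefore measures 50–53.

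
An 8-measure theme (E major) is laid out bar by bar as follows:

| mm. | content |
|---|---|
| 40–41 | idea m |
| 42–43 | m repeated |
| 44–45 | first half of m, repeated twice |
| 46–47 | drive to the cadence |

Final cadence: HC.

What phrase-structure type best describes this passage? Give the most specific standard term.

sentence

Basic idea (bars 40-41) + its repetition (mm. 42–43) form the presentation; fragmentation and cadence (bars 44–47) form the continuation — the 8-bar whole is a sentence.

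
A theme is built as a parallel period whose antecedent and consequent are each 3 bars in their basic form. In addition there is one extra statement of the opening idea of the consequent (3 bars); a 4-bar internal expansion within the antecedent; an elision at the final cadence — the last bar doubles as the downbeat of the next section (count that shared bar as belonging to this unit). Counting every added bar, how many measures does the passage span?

Basic parallel period: 3 + 3 = 6 bars.
6 (basic form) + 3 (extra statement) + 4 (internal expansion) = 13.
The elision shares a bar with the next section but does not change this unit's count.

13 measures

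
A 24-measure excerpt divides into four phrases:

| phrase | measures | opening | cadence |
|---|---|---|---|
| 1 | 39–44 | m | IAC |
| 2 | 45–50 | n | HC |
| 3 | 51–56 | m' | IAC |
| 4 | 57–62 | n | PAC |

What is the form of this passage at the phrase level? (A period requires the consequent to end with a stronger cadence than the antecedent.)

Four phrases in two halves: the first half (mm. 39–50) ends with a half cadence, the second (bars 51–62) with a perfect authentic cadence — a large antecedent–consequent pair, i.e. a double period.
Phrase 3 begins with the same material as phrase 1, making it parallel.

parallel double period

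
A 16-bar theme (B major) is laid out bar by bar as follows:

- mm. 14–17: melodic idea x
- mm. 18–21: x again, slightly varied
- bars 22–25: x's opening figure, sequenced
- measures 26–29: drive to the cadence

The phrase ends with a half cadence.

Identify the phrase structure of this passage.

sentence

Basic idea (mm. 14–17) + its repetition (measures 18–21) form the presentation; fragmentation and cadence (measures 22-29) form the continuation — the 16-bar whole is a sentence.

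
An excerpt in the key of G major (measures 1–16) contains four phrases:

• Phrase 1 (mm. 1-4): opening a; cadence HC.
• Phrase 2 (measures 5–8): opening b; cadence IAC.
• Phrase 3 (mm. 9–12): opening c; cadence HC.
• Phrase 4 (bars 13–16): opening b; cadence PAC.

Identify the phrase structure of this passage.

Four phrases in two halves: the first half (mm. 1–8) ends with an imperfect authentic cadence, the second (bars 9-16) with a perfect authentic cadence — a large antecedent–consequent pair, i.e. a double period.
Phrase 3 begins with different material from phrase 1, making it contrasting.

contrasting double period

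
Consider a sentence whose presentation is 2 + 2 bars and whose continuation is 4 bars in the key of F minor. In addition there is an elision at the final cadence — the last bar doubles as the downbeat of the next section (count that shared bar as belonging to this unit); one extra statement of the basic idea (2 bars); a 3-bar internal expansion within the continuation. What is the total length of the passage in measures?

13 measures

Basic sentence: 2 + 2 + 4 = 8 bars.
8 (basic form) + 2 (extra statement) + 3 (internal expansion) = 13.
The elision shares a bar with the next section but does not change this unit's count.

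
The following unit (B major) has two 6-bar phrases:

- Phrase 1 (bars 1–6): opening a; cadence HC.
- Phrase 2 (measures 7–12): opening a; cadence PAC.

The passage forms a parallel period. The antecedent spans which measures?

measures 1–6

The antecedent is the phrase ending with the weaker cadence (half cadence, phrase 1) and the consequent the one ending more conclusively (perfect authentic cadence, phrase 2); the antecedent is mm. 1–6.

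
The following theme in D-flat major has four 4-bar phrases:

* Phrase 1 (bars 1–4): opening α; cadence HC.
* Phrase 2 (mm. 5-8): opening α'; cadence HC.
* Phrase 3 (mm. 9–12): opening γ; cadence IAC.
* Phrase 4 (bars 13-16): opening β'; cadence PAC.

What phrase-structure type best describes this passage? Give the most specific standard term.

Four phrases in two halves: the first half (mm. 1–8) ends with a half cadence, the second (measures 9-16) with a perfect authentic cadence — a large antecedent–consequent pair, i.e. a double period.
Phrase 3 begins with different material from phrase 1, making it contrasting.

contrasting double period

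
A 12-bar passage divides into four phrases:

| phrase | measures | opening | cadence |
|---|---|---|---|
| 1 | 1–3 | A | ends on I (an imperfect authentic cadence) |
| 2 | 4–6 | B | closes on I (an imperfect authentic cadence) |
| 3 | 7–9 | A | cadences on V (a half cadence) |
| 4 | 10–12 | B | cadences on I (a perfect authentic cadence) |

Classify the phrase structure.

parallel double period

Four phrases in two halves: the first half (bars 1-6) ends with an imperfect authentic cadence, the second (bars 7–12) with a perfect authentic cadence — a large antecedent–consequent pair, i.e. a double period.
Phrase 3 begins with the same material as phrase 1, making it parallel.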